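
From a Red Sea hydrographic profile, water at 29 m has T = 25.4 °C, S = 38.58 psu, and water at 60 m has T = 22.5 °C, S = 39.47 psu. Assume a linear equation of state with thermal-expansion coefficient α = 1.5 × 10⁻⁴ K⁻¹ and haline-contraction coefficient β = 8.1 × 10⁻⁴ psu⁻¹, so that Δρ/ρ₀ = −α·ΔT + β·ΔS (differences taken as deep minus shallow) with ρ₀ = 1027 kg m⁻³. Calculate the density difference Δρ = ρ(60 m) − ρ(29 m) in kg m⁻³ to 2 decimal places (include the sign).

+1.19 kg m⁻³

ΔT = -2.9 K, ΔS = +0.89 psu (deep − shallow).
Δρ/ρ₀ = −(1.5 × 10⁻⁴)(-2.9) + (8.1 × 10⁻⁴)(+0.89) = 1.1559 × 10⁻³.
Δρ = 1027 × (1.1559 × 10⁻³) = +1.19 kg m⁻³.
Positive Δρ: denser below, stable.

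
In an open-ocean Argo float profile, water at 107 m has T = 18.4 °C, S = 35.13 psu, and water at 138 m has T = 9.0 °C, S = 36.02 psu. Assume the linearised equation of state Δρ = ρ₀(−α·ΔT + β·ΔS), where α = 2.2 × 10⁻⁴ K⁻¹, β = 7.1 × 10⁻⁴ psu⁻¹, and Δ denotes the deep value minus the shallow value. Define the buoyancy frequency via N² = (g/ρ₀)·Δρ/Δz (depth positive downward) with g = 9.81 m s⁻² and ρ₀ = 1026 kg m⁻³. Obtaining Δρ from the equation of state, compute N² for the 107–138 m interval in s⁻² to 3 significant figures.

ΔT = -9.4 K, ΔS = +0.89 psu (deep − shallow).
Δρ/ρ₀ = −αΔT + βΔS = 2.068 × 10⁻³ + 6.319 × 10⁻⁴ = 2.6999 × 10⁻³, so Δρ ≈ 2.770 kg m⁻³.
N² = (g/ρ₀)·Δρ/Δz = g·(Δρ/ρ₀)/Δz = 9.81 × 2.6999 × 10⁻³ / 31 = 8.5439 × 10⁻⁴ s⁻² ≈ 8.54 × 10⁻⁴ s⁻².

8.54 × 10⁻⁴ s⁻²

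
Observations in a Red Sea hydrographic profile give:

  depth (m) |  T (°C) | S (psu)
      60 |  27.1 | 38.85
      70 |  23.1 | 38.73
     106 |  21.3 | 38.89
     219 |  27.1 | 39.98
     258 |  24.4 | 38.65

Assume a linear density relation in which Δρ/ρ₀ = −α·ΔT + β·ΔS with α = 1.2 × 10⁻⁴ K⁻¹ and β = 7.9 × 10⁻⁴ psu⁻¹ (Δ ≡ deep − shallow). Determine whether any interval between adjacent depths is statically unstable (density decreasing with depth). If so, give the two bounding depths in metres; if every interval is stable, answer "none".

Evaluate Δρ/ρ₀ = −αΔT + βΔS across each adjacent pair:
  60–70 m: −αΔT+βΔS = −(1.2 × 10⁻⁴)(-4.0)+(7.9 × 10⁻⁴)(-0.12) = 3.9 × 10⁻⁴ → stable
  70–106 m: −αΔT+βΔS = −(1.2 × 10⁻⁴)(-1.8)+(7.9 × 10⁻⁴)(+0.16) = 3.4 × 10⁻⁴ → stable
  106–219 m: −αΔT+βΔS = −(1.2 × 10⁻⁴)(+5.8)+(7.9 × 10⁻⁴)(+1.09) = 1.7 × 10⁻⁴ → stable
  219–258 m: −αΔT+βΔS = −(1.2 × 10⁻⁴)(-2.7)+(7.9 × 10⁻⁴)(-1.33) = -7.3 × 10⁻⁴ → UNSTABLE
The 219–258 m interval has Δρ < 0: lighter water underlies denser water.

219–258 m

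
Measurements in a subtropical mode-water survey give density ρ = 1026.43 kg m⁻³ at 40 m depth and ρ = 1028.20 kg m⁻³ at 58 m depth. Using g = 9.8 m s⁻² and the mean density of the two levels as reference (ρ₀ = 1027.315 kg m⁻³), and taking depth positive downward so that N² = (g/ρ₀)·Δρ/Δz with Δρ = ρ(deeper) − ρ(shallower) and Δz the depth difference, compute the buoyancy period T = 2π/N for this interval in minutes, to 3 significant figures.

Δρ = 1028.20 − 1026.43 = 1.77 kg m⁻³ over Δz = 58 − 40 = 18 m.
N² = (9.8/1027.315) × (1.77/18) = 9.3804 × 10⁻⁴ s⁻².
N = √(9.3804 × 10⁻⁴) = 0.030627 rad s⁻¹, so T = 2π/N = 205.15 s = 3.4192 min ≈ 3.42 min.
Since Δρ > 0 the layer is stably stratified.

3.42 min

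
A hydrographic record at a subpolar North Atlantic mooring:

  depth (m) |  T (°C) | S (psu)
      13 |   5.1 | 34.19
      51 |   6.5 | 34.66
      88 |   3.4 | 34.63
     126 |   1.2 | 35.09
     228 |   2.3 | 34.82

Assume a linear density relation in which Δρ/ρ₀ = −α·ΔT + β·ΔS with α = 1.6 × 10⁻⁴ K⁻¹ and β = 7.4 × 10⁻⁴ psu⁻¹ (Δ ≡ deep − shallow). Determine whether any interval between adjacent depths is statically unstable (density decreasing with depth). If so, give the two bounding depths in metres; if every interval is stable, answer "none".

126–228 m

Evaluate Δρ/ρ₀ = −αΔT + βΔS across each adjacent pair:
  13–51 m: −αΔT+βΔS = −(1.6 × 10⁻⁴)(+1.4)+(7.4 × 10⁻⁴)(+0.47) = 1.2 × 10⁻⁴ → stable
  51–88 m: −αΔT+βΔS = −(1.6 × 10⁻⁴)(-3.1)+(7.4 × 10⁻⁴)(-0.03) = 4.7 × 10⁻⁴ → stable
  88–126 m: −αΔT+βΔS = −(1.6 × 10⁻⁴)(-2.2)+(7.4 × 10⁻⁴)(+0.46) = 6.9 × 10⁻⁴ → stable
  126–228 m: −αΔT+βΔS = −(1.6 × 10⁻⁴)(+1.1)+(7.4 × 10⁻⁴)(-0.27) = -3.8 × 10⁻⁴ → UNSTABLE
The 126–228 m interval has Δρ < 0: lighter water underlies denser water.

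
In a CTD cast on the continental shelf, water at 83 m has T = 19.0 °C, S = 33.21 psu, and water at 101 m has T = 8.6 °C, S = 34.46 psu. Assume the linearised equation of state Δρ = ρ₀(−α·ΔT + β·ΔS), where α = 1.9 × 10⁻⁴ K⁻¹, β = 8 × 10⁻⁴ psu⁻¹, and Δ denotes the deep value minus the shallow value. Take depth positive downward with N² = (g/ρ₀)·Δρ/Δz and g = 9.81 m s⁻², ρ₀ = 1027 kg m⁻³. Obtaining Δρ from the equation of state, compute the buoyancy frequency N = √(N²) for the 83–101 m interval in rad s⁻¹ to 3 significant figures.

ΔT = -10.4 K, ΔS = +1.25 psu (deep − shallow).
Δρ/ρ₀ = −αΔT + βΔS = 1.976 × 10⁻³ + 1.00 × 10⁻³ = 2.976 × 10⁻³, so Δρ ≈ 3.056 kg m⁻³.
N² = (g/ρ₀)·Δρ/Δz = g·(Δρ/ρ₀)/Δz = 9.81 × 2.976 × 10⁻³ / 18 = 1.6219 × 10⁻³ s⁻².
N = √(1.6219 × 10⁻³) = 0.040273 rad s⁻¹ ≈ 0.0403 rad s⁻¹.

0.0403 rad s⁻¹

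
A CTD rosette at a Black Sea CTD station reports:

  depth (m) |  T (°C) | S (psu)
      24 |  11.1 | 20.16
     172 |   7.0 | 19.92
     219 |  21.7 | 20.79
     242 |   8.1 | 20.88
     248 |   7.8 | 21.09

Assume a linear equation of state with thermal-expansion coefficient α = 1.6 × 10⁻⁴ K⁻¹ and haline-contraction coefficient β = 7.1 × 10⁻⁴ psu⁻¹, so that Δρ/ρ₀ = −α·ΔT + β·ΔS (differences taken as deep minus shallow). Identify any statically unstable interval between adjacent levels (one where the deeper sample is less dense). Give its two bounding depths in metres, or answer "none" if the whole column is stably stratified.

172–219 m

Evaluate Δρ/ρ₀ = −αΔT + βΔS across each adjacent pair:
  24–172 m: −αΔT+βΔS = −(1.6 × 10⁻⁴)(-4.1)+(7.1 × 10⁻⁴)(-0.24) = 4.9 × 10⁻⁴ → stable
  172–219 m: −αΔT+βΔS = −(1.6 × 10⁻⁴)(+14.7)+(7.1 × 10⁻⁴)(+0.87) = -1.7 × 10⁻³ → UNSTABLE
  219–242 m: −αΔT+βΔS = −(1.6 × 10⁻⁴)(-13.6)+(7.1 × 10⁻⁴)(+0.09) = 2.2 × 10⁻³ → stable
  242–248 m: −αΔT+βΔS = −(1.6 × 10⁻⁴)(-0.3)+(7.1 × 10⁻⁴)(+0.21) = 2.0 × 10⁻⁴ → stable
The 172–219 m interval has Δρ < 0: lighter water underlies denser water.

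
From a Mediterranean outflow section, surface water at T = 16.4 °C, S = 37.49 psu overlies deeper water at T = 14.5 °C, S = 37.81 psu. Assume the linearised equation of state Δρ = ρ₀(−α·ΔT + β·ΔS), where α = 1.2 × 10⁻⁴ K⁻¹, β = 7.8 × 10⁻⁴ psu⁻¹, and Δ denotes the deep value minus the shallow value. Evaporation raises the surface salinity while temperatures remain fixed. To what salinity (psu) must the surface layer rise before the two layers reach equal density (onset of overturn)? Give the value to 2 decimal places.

Neutral buoyancy requires −α(T_deep − T_surf) + β(S_deep − S_surf′) = 0.
S_surf′ = S_deep − (α/β)·ΔT = 37.81 − (1.2 × 10⁻⁴/7.8 × 10⁻⁴)·(-1.9) = 38.1023 psu.
Increase required: 38.1023 − 37.49 = 0.6123 psu.

38.10 psu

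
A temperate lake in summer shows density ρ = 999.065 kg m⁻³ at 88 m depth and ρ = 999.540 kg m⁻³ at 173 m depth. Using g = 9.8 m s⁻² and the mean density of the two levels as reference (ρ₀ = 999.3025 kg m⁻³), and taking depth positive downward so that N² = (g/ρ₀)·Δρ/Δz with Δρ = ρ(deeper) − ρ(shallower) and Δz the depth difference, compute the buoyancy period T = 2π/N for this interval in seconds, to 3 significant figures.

849 s

Δρ = 999.540 − 999.065 = 0.475 kg m⁻³ over Δz = 173 − 88 = 85 m.
N² = (9.8/999.3025) × (0.475/85) = 5.4803 × 10⁻⁵ s⁻².
N = √(5.4803 × 10⁻⁵) = 7.4029 × 10⁻³ rad s⁻¹, so T = 2π/N = 848.75 s ≈ 849 s.
N² > 0, so the interval is statically stable.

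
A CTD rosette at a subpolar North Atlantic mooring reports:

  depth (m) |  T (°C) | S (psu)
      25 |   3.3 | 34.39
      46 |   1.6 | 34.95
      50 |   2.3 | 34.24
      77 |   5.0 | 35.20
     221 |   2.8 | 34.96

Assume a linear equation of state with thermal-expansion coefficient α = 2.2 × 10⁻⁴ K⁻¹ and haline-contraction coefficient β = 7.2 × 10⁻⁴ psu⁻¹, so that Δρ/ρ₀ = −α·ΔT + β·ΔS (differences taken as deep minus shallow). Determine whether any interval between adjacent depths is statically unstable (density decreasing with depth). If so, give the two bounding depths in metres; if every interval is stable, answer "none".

Evaluate Δρ/ρ₀ = −αΔT + βΔS across each adjacent pair:
  25–46 m: −αΔT+βΔS = −(2.2 × 10⁻⁴)(-1.7)+(7.2 × 10⁻⁴)(+0.56) = 7.8 × 10⁻⁴ → stable
  46–50 m: −αΔT+βΔS = −(2.2 × 10⁻⁴)(+0.7)+(7.2 × 10⁻⁴)(-0.71) = -6.7 × 10⁻⁴ → UNSTABLE
  50–77 m: −αΔT+βΔS = −(2.2 × 10⁻⁴)(+2.7)+(7.2 × 10⁻⁴)(+0.96) = 9.7 × 10⁻⁵ → stable
  77–221 m: −αΔT+βΔS = −(2.2 × 10⁻⁴)(-2.2)+(7.2 × 10⁻⁴)(-0.24) = 3.1 × 10⁻⁴ → stable
The 46–50 m interval has Δρ < 0: lighter water underlies denser water.

46–50 m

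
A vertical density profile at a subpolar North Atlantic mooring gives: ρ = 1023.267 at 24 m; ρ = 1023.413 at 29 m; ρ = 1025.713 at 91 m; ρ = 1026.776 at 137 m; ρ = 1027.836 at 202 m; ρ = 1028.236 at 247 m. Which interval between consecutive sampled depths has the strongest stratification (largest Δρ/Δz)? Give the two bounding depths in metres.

Compute the density gradient over each adjacent pair:
  24–29 m: Δρ/Δz = 0.146/5 = 0.029 kg m⁻⁴
  29–91 m: Δρ/Δz = 2.300/62 = 0.037 kg m⁻⁴
  91–137 m: Δρ/Δz = 1.063/46 = 0.023 kg m⁻⁴
  137–202 m: Δρ/Δz = 1.060/65 = 0.016 kg m⁻⁴
  202–247 m: Δρ/Δz = 0.400/45 = 8.9 × 10⁻³ kg m⁻⁴
The largest gradient is in the 29–91 m interval — the pycnocline.

29–91 m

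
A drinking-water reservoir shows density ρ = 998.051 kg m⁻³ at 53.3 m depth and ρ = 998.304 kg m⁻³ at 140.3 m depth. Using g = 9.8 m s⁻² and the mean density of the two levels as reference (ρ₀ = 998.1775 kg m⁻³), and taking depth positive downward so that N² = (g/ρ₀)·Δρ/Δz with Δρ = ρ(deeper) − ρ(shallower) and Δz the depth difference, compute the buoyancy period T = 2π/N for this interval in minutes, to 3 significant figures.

19.6 min

Δρ = 998.304 − 998.051 = 0.253 kg m⁻³ over Δz = 140.3 − 53.3 = 87 m.
N² = (9.8/998.1775) × (0.253/87) = 2.8551 × 10⁻⁵ s⁻².
N = √(2.8551 × 10⁻⁵) = 5.3433 × 10⁻³ rad s⁻¹, so T = 2π/N = 1.1759 × 10³ s = 19.598 min ≈ 19.6 min.
Since Δρ > 0 the layer is stably stratified.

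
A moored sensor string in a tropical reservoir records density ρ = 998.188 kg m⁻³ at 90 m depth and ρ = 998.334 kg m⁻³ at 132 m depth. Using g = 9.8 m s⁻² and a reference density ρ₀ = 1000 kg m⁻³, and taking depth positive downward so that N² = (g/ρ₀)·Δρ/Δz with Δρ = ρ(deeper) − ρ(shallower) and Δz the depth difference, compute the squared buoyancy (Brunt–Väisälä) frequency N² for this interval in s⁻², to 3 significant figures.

3.41 × 10⁻⁵ s⁻²

Δρ = 998.334 − 998.188 = 0.146 kg m⁻³ over Δz = 132 − 90 = 42 m.
N² = (9.8/1000) × (0.146/42) = 3.4067 × 10⁻⁵ s⁻² ≈ 3.41 × 10⁻⁵ s⁻².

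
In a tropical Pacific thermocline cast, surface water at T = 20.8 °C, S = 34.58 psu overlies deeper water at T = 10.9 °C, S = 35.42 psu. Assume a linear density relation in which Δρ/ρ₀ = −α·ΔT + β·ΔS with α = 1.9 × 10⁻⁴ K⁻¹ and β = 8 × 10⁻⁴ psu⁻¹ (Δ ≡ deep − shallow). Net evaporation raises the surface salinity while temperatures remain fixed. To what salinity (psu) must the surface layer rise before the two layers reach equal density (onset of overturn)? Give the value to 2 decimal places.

37.77 psu

Neutral buoyancy requires −α(T_deep − T_surf) + β(S_deep − S_surf′) = 0.
S_surf′ = S_deep − (α/β)·ΔT = 35.42 − (1.9 × 10⁻⁴/8 × 10⁻⁴)·(-9.9) = 37.7713 psu.
Increase required: 37.7713 − 34.58 = 3.1913 psu.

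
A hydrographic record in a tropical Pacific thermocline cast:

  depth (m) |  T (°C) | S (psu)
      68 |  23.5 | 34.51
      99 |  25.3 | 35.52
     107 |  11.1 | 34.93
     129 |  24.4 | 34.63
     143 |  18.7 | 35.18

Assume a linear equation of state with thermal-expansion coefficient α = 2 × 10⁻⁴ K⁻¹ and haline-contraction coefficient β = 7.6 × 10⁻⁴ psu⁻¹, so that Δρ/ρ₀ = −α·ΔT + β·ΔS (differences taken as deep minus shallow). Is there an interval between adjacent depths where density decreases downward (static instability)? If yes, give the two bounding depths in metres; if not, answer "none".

Evaluate Δρ/ρ₀ = −αΔT + βΔS across each adjacent pair:
  68–99 m: −αΔT+βΔS = −(2 × 10⁻⁴)(+1.8)+(7.6 × 10⁻⁴)(+1.01) = 4.1 × 10⁻⁴ → stable
  99–107 m: −αΔT+βΔS = −(2 × 10⁻⁴)(-14.2)+(7.6 × 10⁻⁴)(-0.59) = 2.4 × 10⁻³ → stable
  107–129 m: −αΔT+βΔS = −(2 × 10⁻⁴)(+13.3)+(7.6 × 10⁻⁴)(-0.30) = -2.9 × 10⁻³ → UNSTABLE
  129–143 m: −αΔT+βΔS = −(2 × 10⁻⁴)(-5.7)+(7.6 × 10⁻⁴)(+0.55) = 1.6 × 10⁻³ → stable
The 107–129 m interval has Δρ < 0: lighter water underlies denser water.

107–129 m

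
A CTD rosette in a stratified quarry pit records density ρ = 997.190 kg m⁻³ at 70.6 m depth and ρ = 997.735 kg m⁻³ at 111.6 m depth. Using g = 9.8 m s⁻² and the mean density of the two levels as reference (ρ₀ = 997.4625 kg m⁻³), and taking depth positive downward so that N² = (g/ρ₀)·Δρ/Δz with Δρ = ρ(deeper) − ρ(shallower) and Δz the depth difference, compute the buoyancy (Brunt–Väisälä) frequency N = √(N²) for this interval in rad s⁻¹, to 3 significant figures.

0.0114 rad s⁻¹

Δρ = 997.735 − 997.190 = 0.545 kg m⁻³ over Δz = 111.6 − 70.6 = 41 m.
N² = (9.8/997.4625) × (0.545/41) = 1.3060 × 10⁻⁴ s⁻².
N = √(1.3060 × 10⁻⁴) = 0.011428 rad s⁻¹ ≈ 0.0114 rad s⁻¹.
A positive N² confirms static stability across the interval.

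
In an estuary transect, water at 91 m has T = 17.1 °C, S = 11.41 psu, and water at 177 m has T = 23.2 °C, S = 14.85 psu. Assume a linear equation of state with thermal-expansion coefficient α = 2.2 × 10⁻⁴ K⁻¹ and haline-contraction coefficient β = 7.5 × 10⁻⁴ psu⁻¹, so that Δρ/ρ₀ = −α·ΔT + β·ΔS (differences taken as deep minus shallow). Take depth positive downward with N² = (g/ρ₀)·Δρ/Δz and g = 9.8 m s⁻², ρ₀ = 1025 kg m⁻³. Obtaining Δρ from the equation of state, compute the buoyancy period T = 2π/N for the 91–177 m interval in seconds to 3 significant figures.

ΔT = +6.1 K, ΔS = +3.44 psu (deep − shallow).
Δρ/ρ₀ = −αΔT + βΔS = -1.342 × 10⁻³ + 2.58 × 10⁻³ = 1.238 × 10⁻³, so Δρ ≈ 1.269 kg m⁻³.
N² = (g/ρ₀)·Δρ/Δz = g·(Δρ/ρ₀)/Δz = 9.8 × 1.238 × 10⁻³ / 86 = 1.4107 × 10⁻⁴ s⁻².
N = √(1.4107 × 10⁻⁴) = 0.011877 rad s⁻¹ → T = 2π/N = 529.02 s ≈ 529 s.

529 s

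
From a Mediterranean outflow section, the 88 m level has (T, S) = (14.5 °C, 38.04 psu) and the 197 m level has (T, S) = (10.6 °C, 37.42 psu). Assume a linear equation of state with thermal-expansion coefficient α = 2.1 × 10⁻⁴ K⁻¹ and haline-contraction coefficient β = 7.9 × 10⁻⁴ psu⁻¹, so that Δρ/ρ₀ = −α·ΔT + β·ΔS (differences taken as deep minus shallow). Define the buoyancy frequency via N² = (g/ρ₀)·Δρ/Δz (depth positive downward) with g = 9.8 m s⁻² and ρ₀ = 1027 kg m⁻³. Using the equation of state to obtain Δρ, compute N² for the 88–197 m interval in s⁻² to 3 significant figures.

ΔT = -3.9 K, ΔS = -0.62 psu (deep − shallow).
Δρ/ρ₀ = −αΔT + βΔS = 8.19 × 10⁻⁴ − 4.898 × 10⁻⁴ = 3.292 × 10⁻⁴, so Δρ ≈ 0.3381 kg m⁻³.
N² = (g/ρ₀)·Δρ/Δz = g·(Δρ/ρ₀)/Δz = 9.8 × 3.292 × 10⁻⁴ / 109 = 2.9598 × 10⁻⁵ s⁻² ≈ 2.96 × 10⁻⁵ s⁻².

2.96 × 10⁻⁵ s⁻²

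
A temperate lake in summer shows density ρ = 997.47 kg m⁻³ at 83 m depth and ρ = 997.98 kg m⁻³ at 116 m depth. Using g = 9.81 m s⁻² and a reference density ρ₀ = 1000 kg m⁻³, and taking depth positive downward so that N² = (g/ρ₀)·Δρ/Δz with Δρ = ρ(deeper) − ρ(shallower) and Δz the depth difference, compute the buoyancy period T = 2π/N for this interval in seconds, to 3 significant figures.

510 s

Δρ = 997.98 − 997.47 = 0.51 kg m⁻³ over Δz = 116 − 83 = 33 m.
N² = (9.81/1000) × (0.51/33) = 1.5161 × 10⁻⁴ s⁻².
N = √(1.5161 × 10⁻⁴) = 0.012313 rad s⁻¹, so T = 2π/N = 510.29 s ≈ 510 s.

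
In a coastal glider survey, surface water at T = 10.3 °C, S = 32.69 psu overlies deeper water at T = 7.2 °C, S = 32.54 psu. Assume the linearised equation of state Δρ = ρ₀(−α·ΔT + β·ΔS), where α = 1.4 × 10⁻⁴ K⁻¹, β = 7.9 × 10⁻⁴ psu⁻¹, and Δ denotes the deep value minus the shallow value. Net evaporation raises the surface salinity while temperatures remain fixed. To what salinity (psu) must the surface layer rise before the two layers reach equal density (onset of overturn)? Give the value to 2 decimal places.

Neutral buoyancy requires −α(T_deep − T_surf) + β(S_deep − S_surf′) = 0.
S_surf′ = S_deep − (α/β)·ΔT = 32.54 − (1.4 × 10⁻⁴/7.9 × 10⁻⁴)·(-3.1) = 33.0894 psu.
Increase required: 33.0894 − 32.69 = 0.3994 psu.

33.09 psu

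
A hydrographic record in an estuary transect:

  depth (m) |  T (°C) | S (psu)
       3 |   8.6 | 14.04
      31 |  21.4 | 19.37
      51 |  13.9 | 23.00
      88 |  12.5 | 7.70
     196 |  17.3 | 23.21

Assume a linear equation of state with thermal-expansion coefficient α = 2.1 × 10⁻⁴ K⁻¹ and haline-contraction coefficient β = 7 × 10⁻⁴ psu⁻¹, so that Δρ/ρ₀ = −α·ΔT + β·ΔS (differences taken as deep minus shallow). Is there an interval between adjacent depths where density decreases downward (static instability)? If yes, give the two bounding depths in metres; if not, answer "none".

Evaluate Δρ/ρ₀ = −αΔT + βΔS across each adjacent pair:
  3–31 m: −αΔT+βΔS = −(2.1 × 10⁻⁴)(+12.8)+(7 × 10⁻⁴)(+5.33) = 1.0 × 10⁻³ → stable
  31–51 m: −αΔT+βΔS = −(2.1 × 10⁻⁴)(-7.5)+(7 × 10⁻⁴)(+3.63) = 4.1 × 10⁻³ → stable
  51–88 m: −αΔT+βΔS = −(2.1 × 10⁻⁴)(-1.4)+(7 × 10⁻⁴)(-15.30) = -0.010 → UNSTABLE
  88–196 m: −αΔT+βΔS = −(2.1 × 10⁻⁴)(+4.8)+(7 × 10⁻⁴)(+15.51) = 9.8 × 10⁻³ → stable
The 51–88 m interval has Δρ < 0: lighter water underlies denser water.

51–88 m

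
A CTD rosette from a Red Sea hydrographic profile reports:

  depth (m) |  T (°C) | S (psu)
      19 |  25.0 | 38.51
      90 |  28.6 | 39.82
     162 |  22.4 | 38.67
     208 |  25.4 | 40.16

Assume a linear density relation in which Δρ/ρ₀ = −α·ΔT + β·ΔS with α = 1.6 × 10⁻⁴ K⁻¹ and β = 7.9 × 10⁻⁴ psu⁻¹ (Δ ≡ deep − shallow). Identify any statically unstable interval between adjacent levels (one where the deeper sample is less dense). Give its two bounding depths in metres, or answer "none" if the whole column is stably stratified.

none

Evaluate Δρ/ρ₀ = −αΔT + βΔS across each adjacent pair:
  19–90 m: −αΔT+βΔS = −(1.6 × 10⁻⁴)(+3.6)+(7.9 × 10⁻⁴)(+1.31) = 4.6 × 10⁻⁴ → stable
  90–162 m: −αΔT+βΔS = −(1.6 × 10⁻⁴)(-6.2)+(7.9 × 10⁻⁴)(-1.15) = 8.4 × 10⁻⁵ → stable
  162–208 m: −αΔT+βΔS = −(1.6 × 10⁻⁴)(+3.0)+(7.9 × 10⁻⁴)(+1.49) = 7.0 × 10⁻⁴ → stable
Every interval has Δρ > 0: the column is stably stratified throughout.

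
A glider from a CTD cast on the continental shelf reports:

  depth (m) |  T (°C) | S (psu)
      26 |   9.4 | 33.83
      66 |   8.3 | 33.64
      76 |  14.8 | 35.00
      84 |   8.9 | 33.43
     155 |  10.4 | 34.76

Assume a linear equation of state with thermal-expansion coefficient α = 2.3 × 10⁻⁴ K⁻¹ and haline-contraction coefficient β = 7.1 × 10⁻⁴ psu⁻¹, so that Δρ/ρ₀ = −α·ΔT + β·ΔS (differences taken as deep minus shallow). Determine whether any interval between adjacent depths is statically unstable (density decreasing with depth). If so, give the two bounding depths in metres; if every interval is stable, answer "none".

66–76 m

Evaluate Δρ/ρ₀ = −αΔT + βΔS across each adjacent pair:
  26–66 m: −αΔT+βΔS = −(2.3 × 10⁻⁴)(-1.1)+(7.1 × 10⁻⁴)(-0.19) = 1.2 × 10⁻⁴ → stable
  66–76 m: −αΔT+βΔS = −(2.3 × 10⁻⁴)(+6.5)+(7.1 × 10⁻⁴)(+1.36) = -5.3 × 10⁻⁴ → UNSTABLE
  76–84 m: −αΔT+βΔS = −(2.3 × 10⁻⁴)(-5.9)+(7.1 × 10⁻⁴)(-1.57) = 2.4 × 10⁻⁴ → stable
  84–155 m: −αΔT+βΔS = −(2.3 × 10⁻⁴)(+1.5)+(7.1 × 10⁻⁴)(+1.33) = 6.0 × 10⁻⁴ → stable
The 66–76 m interval has Δρ < 0: lighter water underlies denser water.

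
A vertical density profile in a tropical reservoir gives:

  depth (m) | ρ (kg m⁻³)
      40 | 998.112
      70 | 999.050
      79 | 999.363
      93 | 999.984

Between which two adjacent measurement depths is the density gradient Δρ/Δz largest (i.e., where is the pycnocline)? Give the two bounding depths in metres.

Compute the density gradient over each adjacent pair:
  40–70 m: Δρ/Δz = 0.938/30 = 0.031 kg m⁻⁴
  70–79 m: Δρ/Δz = 0.313/9 = 0.035 kg m⁻⁴
  79–93 m: Δρ/Δz = 0.621/14 = 0.044 kg m⁻⁴
The largest gradient is in the 79–93 m interval — the pycnocline.

79–93 m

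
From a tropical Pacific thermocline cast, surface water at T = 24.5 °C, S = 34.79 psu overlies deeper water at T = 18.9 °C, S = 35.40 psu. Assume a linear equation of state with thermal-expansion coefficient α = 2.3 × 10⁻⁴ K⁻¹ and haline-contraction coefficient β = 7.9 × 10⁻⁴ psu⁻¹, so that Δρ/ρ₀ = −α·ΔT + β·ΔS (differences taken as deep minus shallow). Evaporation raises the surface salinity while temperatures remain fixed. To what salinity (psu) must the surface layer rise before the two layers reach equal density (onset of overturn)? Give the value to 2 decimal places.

37.03 psu

Neutral buoyancy requires −α(T_deep − T_surf) + β(S_deep − S_surf′) = 0.
S_surf′ = S_deep − (α/β)·ΔT = 35.40 − (2.3 × 10⁻⁴/7.9 × 10⁻⁴)·(-5.6) = 37.0304 psu.
Increase required: 37.0304 − 34.79 = 2.2404 psu.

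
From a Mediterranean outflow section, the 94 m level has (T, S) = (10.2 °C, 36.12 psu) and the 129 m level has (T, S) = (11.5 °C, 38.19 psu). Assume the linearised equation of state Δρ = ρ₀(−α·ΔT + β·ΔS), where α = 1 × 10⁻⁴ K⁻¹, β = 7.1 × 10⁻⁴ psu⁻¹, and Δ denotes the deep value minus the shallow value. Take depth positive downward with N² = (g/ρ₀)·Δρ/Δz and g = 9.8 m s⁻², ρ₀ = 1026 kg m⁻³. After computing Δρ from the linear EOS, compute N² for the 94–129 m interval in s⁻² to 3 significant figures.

ΔT = +1.3 K, ΔS = +2.07 psu (deep − shallow).
Δρ/ρ₀ = −αΔT + βΔS = -1.30 × 10⁻⁴ + 1.4697 × 10⁻³ = 1.3397 × 10⁻³, so Δρ ≈ 1.375 kg m⁻³.
N² = (g/ρ₀)·Δρ/Δz = g·(Δρ/ρ₀)/Δz = 9.8 × 1.3397 × 10⁻³ / 35 = 3.7512 × 10⁻⁴ s⁻² ≈ 3.75 × 10⁻⁴ s⁻².

3.75 × 10⁻⁴ s⁻²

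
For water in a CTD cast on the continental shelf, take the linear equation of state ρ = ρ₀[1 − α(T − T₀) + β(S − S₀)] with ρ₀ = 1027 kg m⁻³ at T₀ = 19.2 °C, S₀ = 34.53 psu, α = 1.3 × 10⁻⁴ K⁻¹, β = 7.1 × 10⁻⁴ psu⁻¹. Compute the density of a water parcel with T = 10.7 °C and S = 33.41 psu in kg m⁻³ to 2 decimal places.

T − T₀ = -8.5 K, S − S₀ = -1.12 psu.
Bracket = 1 − α·(-8.5) + β·(-1.12) = 1 + (3.098 × 10⁻⁴) = 1.0003098.
ρ = 1027 × 1.0003098 = 1027.32 kg m⁻³.

1027.32 kg m⁻³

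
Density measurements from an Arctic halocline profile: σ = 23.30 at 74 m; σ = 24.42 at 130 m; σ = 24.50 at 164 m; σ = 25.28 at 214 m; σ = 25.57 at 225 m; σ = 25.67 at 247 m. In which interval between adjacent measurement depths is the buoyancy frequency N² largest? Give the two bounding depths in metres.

Compute the density gradient over each adjacent pair:
  74–130 m: Δρ/Δz = 1.12/56 = 0.020 kg m⁻⁴
  130–164 m: Δρ/Δz = 0.08/34 = 2.4 × 10⁻³ kg m⁻⁴
  164–214 m: Δρ/Δz = 0.78/50 = 0.016 kg m⁻⁴
  214–225 m: Δρ/Δz = 0.29/11 = 0.026 kg m⁻⁴
  225–247 m: Δρ/Δz = 0.10/22 = 4.5 × 10⁻³ kg m⁻⁴
The largest gradient is in the 214–225 m interval — the pycnocline.

214–225 m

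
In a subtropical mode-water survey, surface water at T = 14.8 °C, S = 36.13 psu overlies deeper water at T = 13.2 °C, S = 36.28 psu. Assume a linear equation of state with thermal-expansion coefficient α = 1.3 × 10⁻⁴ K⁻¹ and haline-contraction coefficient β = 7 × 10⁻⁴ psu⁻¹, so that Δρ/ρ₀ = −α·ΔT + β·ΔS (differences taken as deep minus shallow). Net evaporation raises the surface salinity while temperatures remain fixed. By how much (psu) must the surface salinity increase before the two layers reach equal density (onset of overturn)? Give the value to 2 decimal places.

0.45 psu

Neutral buoyancy requires −α(T_deep − T_surf) + β(S_deep − S_surf′) = 0.
S_surf′ = S_deep − (α/β)·ΔT = 36.28 − (1.3 × 10⁻⁴/7 × 10⁻⁴)·(-1.6) = 36.5771 psu.
Increase required: 36.5771 − 36.13 = 0.4471 psu.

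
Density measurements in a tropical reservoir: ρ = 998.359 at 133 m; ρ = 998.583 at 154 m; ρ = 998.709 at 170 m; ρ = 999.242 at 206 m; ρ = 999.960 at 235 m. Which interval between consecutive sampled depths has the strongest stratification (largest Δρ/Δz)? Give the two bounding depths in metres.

Compute the density gradient over each adjacent pair:
  133–154 m: Δρ/Δz = 0.224/21 = 0.011 kg m⁻⁴
  154–170 m: Δρ/Δz = 0.126/16 = 7.9 × 10⁻³ kg m⁻⁴
  170–206 m: Δρ/Δz = 0.533/36 = 0.015 kg m⁻⁴
  206–235 m: Δρ/Δz = 0.718/29 = 0.025 kg m⁻⁴
The largest gradient is in the 206–235 m interval — the pycnocline.

206–235 m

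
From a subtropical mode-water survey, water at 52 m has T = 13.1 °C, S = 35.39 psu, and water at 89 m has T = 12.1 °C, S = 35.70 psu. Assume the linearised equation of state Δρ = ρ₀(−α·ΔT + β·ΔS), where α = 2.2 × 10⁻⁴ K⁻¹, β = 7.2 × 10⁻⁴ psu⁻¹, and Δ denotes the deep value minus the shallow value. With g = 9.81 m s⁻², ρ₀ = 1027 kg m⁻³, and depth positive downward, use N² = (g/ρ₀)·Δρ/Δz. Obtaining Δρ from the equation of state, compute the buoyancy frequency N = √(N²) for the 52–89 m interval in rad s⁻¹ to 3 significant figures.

0.0108 rad s⁻¹

ΔT = -1.0 K, ΔS = +0.31 psu (deep − shallow).
Δρ/ρ₀ = −αΔT + βΔS = 2.20 × 10⁻⁴ + 2.232 × 10⁻⁴ = 4.432 × 10⁻⁴, so Δρ ≈ 0.4552 kg m⁻³.
N² = (g/ρ₀)·Δρ/Δz = g·(Δρ/ρ₀)/Δz = 9.81 × 4.432 × 10⁻⁴ / 37 = 1.1751 × 10⁻⁴ s⁻².
N = √(1.1751 × 10⁻⁴) = 0.010840 rad s⁻¹ ≈ 0.0108 rad s⁻¹.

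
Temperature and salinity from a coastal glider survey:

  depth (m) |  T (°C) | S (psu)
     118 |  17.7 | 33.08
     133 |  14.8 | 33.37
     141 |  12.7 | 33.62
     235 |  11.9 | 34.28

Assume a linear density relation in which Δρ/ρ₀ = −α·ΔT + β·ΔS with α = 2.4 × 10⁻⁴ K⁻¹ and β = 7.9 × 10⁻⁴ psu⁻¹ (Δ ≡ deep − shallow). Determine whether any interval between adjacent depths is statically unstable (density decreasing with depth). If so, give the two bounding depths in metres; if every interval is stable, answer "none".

Evaluate Δρ/ρ₀ = −αΔT + βΔS across each adjacent pair:
  118–133 m: −αΔT+βΔS = −(2.4 × 10⁻⁴)(-2.9)+(7.9 × 10⁻⁴)(+0.29) = 9.3 × 10⁻⁴ → stable
  133–141 m: −αΔT+βΔS = −(2.4 × 10⁻⁴)(-2.1)+(7.9 × 10⁻⁴)(+0.25) = 7.0 × 10⁻⁴ → stable
  141–235 m: −αΔT+βΔS = −(2.4 × 10⁻⁴)(-0.8)+(7.9 × 10⁻⁴)(+0.66) = 7.1 × 10⁻⁴ → stable
Every interval has Δρ > 0: the column is stably stratified throughout.

none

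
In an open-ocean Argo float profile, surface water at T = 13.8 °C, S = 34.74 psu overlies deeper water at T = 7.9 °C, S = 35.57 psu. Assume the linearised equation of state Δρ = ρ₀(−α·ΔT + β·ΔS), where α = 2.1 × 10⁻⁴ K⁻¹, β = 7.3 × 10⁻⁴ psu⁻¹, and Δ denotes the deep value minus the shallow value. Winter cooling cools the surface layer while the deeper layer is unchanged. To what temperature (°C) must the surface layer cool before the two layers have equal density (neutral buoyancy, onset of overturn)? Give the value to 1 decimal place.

5.0 °C

Neutral buoyancy requires Δρ = 0, i.e. −α(T_deep − T_surf′) + β(S_deep − S_surf) = 0.
T_surf′ = T_deep − (β/α)·ΔS = 7.9 − (7.3 × 10⁻⁴/2.1 × 10⁻⁴)·(+0.83) = 5.015 °C.
Cooling required: 13.8 − (5.015) = 8.785 °C.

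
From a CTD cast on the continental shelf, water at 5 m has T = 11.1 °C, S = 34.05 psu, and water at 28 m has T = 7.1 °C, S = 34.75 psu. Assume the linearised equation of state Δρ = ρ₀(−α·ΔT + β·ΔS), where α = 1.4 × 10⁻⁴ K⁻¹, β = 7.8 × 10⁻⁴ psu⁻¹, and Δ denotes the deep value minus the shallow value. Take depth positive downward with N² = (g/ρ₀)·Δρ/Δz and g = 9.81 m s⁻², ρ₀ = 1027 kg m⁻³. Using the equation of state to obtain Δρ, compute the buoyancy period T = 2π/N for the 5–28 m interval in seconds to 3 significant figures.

ΔT = -4.0 K, ΔS = +0.70 psu (deep − shallow).
Δρ/ρ₀ = −αΔT + βΔS = 5.60 × 10⁻⁴ + 5.46 × 10⁻⁴ = 1.106 × 10⁻³, so Δρ ≈ 1.136 kg m⁻³.
N² = (g/ρ₀)·Δρ/Δz = g·(Δρ/ρ₀)/Δz = 9.81 × 1.106 × 10⁻³ / 23 = 4.7173 × 10⁻⁴ s⁻².
N = √(4.7173 × 10⁻⁴) = 0.021719 rad s⁻¹ → T = 2π/N = 289.29 s ≈ 289 s.

289 s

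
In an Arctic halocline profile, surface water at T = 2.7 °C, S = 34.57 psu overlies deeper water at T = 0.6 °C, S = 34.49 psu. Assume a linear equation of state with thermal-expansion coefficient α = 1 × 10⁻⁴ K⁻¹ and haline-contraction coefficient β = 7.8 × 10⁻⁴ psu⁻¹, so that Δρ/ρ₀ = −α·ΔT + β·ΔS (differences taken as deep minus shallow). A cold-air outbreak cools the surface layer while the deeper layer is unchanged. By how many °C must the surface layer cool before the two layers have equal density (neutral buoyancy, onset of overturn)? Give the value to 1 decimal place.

Neutral buoyancy requires Δρ = 0, i.e. −α(T_deep − T_surf′) + β(S_deep − S_surf) = 0.
T_surf′ = T_deep − (β/α)·ΔS = 0.6 − (7.8 × 10⁻⁴/1 × 10⁻⁴)·(-0.08) = 1.224 °C.
Cooling required: 2.7 − (1.224) = 1.476 °C.

1.5 °C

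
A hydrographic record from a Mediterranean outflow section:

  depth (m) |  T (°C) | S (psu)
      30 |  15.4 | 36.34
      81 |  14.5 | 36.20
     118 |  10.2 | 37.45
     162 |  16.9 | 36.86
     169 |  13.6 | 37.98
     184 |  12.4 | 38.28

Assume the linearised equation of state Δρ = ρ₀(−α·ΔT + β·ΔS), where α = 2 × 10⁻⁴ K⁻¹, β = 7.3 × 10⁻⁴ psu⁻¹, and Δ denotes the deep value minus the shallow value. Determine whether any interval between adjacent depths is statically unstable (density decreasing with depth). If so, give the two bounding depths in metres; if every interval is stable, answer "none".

118–162 m

Evaluate Δρ/ρ₀ = −αΔT + βΔS across each adjacent pair:
  30–81 m: −αΔT+βΔS = −(2 × 10⁻⁴)(-0.9)+(7.3 × 10⁻⁴)(-0.14) = 7.8 × 10⁻⁵ → stable
  81–118 m: −αΔT+βΔS = −(2 × 10⁻⁴)(-4.3)+(7.3 × 10⁻⁴)(+1.25) = 1.8 × 10⁻³ → stable
  118–162 m: −αΔT+βΔS = −(2 × 10⁻⁴)(+6.7)+(7.3 × 10⁻⁴)(-0.59) = -1.8 × 10⁻³ → UNSTABLE
  162–169 m: −αΔT+βΔS = −(2 × 10⁻⁴)(-3.3)+(7.3 × 10⁻⁴)(+1.12) = 1.5 × 10⁻³ → stable
  169–184 m: −αΔT+βΔS = −(2 × 10⁻⁴)(-1.2)+(7.3 × 10⁻⁴)(+0.30) = 4.6 × 10⁻⁴ → stable
The 118–162 m interval has Δρ < 0: lighter water underlies denser water.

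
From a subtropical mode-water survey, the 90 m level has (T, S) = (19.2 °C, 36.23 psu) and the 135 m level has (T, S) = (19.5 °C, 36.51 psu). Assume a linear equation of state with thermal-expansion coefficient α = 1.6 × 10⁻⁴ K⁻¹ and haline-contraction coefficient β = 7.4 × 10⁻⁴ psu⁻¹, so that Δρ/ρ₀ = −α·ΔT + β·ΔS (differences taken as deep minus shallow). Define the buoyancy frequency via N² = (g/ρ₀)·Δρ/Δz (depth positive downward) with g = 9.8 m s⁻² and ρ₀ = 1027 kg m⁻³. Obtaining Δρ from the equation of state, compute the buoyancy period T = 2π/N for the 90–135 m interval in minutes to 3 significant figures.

ΔT = +0.3 K, ΔS = +0.28 psu (deep − shallow).
Δρ/ρ₀ = −αΔT + βΔS = -4.80 × 10⁻⁵ + 2.072 × 10⁻⁴ = 1.592 × 10⁻⁴, so Δρ ≈ 0.1635 kg m⁻³.
N² = (g/ρ₀)·Δρ/Δz = g·(Δρ/ρ₀)/Δz = 9.8 × 1.592 × 10⁻⁴ / 45 = 3.4670 × 10⁻⁵ s⁻².
N = √(3.4670 × 10⁻⁵) = 5.8881 × 10⁻³ rad s⁻¹ → T = 2π/N = 1.0671 × 10³ s = 17.785 min ≈ 17.8 min.

17.8 min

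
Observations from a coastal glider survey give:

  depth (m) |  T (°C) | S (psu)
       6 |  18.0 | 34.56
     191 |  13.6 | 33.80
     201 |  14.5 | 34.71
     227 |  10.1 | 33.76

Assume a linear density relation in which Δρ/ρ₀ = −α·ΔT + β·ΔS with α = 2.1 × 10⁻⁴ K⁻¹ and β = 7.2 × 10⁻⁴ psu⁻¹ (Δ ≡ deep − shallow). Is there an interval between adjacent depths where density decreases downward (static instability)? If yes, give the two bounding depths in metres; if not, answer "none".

none

Evaluate Δρ/ρ₀ = −αΔT + βΔS across each adjacent pair:
  6–191 m: −αΔT+βΔS = −(2.1 × 10⁻⁴)(-4.4)+(7.2 × 10⁻⁴)(-0.76) = 3.8 × 10⁻⁴ → stable
  191–201 m: −αΔT+βΔS = −(2.1 × 10⁻⁴)(+0.9)+(7.2 × 10⁻⁴)(+0.91) = 4.7 × 10⁻⁴ → stable
  201–227 m: −αΔT+βΔS = −(2.1 × 10⁻⁴)(-4.4)+(7.2 × 10⁻⁴)(-0.95) = 2.4 × 10⁻⁴ → stable
Every interval has Δρ > 0: the column is stably stratified throughout.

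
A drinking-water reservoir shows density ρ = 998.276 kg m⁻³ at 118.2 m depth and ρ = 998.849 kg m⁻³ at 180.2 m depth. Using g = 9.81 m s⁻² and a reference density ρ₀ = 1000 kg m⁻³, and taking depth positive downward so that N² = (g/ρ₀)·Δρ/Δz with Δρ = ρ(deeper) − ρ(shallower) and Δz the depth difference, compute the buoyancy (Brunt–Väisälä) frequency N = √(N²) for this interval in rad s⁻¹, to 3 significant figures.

9.52 × 10⁻³ rad s⁻¹

Δρ = 998.849 − 998.276 = 0.573 kg m⁻³ over Δz = 180.2 − 118.2 = 62 m.
N² = (9.81/1000) × (0.573/62) = 9.0663 × 10⁻⁵ s⁻².
N = √(9.0663 × 10⁻⁵) = 9.5217 × 10⁻³ rad s⁻¹ ≈ 9.52 × 10⁻³ rad s⁻¹.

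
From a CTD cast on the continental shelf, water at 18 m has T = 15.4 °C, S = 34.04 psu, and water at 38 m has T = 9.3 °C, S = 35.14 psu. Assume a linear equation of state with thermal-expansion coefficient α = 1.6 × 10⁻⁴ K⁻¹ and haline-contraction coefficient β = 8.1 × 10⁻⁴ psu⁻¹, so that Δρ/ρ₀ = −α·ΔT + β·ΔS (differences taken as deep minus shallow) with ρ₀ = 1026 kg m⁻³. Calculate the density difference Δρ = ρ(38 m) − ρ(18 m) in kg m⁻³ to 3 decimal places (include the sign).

ΔT = -6.1 K, ΔS = +1.10 psu (deep − shallow).
Δρ/ρ₀ = −(1.6 × 10⁻⁴)(-6.1) + (8.1 × 10⁻⁴)(+1.10) = 1.867 × 10⁻³.
Δρ = 1026 × (1.867 × 10⁻³) = +1.916 kg m⁻³.
Positive Δρ: denser below, stable.

+1.916 kg m⁻³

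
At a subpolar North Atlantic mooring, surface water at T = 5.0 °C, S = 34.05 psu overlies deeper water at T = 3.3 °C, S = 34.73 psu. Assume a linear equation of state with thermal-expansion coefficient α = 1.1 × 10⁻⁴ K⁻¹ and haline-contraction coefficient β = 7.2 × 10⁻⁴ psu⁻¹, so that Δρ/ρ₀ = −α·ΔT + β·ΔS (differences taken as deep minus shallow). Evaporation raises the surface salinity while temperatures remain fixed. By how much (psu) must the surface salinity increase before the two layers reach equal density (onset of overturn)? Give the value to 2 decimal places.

Neutral buoyancy requires −α(T_deep − T_surf) + β(S_deep − S_surf′) = 0.
S_surf′ = S_deep − (α/β)·ΔT = 34.73 − (1.1 × 10⁻⁴/7.2 × 10⁻⁴)·(-1.7) = 34.9897 psu.
Increase required: 34.9897 − 34.05 = 0.9397 psu.

0.94 psu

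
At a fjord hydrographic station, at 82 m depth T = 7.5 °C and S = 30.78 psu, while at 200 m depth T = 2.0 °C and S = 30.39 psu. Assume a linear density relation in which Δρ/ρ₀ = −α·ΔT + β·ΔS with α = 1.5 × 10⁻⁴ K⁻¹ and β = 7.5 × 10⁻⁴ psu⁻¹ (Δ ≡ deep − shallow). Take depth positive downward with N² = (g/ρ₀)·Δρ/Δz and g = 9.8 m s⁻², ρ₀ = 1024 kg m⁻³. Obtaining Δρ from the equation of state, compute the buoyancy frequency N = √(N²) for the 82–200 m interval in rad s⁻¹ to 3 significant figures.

ΔT = -5.5 K, ΔS = -0.39 psu (deep − shallow).
Δρ/ρ₀ = −αΔT + βΔS = 8.25 × 10⁻⁴ − 2.925 × 10⁻⁴ = 5.325 × 10⁻⁴, so Δρ ≈ 0.5453 kg m⁻³.
N² = (g/ρ₀)·Δρ/Δz = g·(Δρ/ρ₀)/Δz = 9.8 × 5.325 × 10⁻⁴ / 118 = 4.4225 × 10⁻⁵ s⁻².
N = √(4.4225 × 10⁻⁵) = 6.6502 × 10⁻³ rad s⁻¹ ≈ 6.65 × 10⁻³ rad s⁻¹.

6.65 × 10⁻³ rad s⁻¹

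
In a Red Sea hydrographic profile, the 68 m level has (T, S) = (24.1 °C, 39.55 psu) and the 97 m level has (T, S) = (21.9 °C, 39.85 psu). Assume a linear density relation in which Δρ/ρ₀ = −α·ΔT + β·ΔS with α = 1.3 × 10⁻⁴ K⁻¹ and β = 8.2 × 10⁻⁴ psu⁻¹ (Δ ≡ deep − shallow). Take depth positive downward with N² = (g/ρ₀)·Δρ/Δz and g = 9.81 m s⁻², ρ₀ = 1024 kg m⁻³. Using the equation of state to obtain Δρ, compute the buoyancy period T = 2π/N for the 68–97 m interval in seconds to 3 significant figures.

ΔT = -2.2 K, ΔS = +0.30 psu (deep − shallow).
Δρ/ρ₀ = −αΔT + βΔS = 2.86 × 10⁻⁴ + 2.46 × 10⁻⁴ = 5.32 × 10⁻⁴, so Δρ ≈ 0.5448 kg m⁻³.
N² = (g/ρ₀)·Δρ/Δz = g·(Δρ/ρ₀)/Δz = 9.81 × 5.32 × 10⁻⁴ / 29 = 1.7996 × 10⁻⁴ s⁻².
N = √(1.7996 × 10⁻⁴) = 0.013415 rad s⁻¹ → T = 2π/N = 468.37 s ≈ 468 s.

468 s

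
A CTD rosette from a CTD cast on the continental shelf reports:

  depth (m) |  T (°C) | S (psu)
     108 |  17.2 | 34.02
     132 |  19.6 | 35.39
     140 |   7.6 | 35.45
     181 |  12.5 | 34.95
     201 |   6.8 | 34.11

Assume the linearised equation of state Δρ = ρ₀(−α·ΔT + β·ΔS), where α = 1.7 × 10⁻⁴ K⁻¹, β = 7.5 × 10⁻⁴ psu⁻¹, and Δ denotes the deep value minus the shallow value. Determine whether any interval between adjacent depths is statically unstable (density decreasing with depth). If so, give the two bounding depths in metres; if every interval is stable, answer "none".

Evaluate Δρ/ρ₀ = −αΔT + βΔS across each adjacent pair:
  108–132 m: −αΔT+βΔS = −(1.7 × 10⁻⁴)(+2.4)+(7.5 × 10⁻⁴)(+1.37) = 6.2 × 10⁻⁴ → stable
  132–140 m: −αΔT+βΔS = −(1.7 × 10⁻⁴)(-12.0)+(7.5 × 10⁻⁴)(+0.06) = 2.1 × 10⁻³ → stable
  140–181 m: −αΔT+βΔS = −(1.7 × 10⁻⁴)(+4.9)+(7.5 × 10⁻⁴)(-0.50) = -1.2 × 10⁻³ → UNSTABLE
  181–201 m: −αΔT+βΔS = −(1.7 × 10⁻⁴)(-5.7)+(7.5 × 10⁻⁴)(-0.84) = 3.4 × 10⁻⁴ → stable
The 140–181 m interval has Δρ < 0: lighter water underlies denser water.

140–181 m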